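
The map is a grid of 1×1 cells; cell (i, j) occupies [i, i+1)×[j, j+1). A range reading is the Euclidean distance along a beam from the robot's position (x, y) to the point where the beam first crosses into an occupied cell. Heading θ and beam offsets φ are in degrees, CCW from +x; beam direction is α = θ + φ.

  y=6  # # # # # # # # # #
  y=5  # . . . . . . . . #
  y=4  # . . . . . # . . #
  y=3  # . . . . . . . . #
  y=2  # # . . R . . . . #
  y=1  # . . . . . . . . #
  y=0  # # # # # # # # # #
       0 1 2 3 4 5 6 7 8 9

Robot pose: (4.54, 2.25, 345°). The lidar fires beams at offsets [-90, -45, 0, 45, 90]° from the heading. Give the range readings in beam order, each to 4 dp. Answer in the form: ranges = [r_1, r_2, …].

beam 1: φ=-90°, α=255°
  dir = (cos 255°, sin 255°) = (-0.2588, -0.9659); from cell (4,2)
  next x-line at t=2.0864, next y-line at t=0.2588; Δt_x=3.8637, Δt_y=1.0353
    y: enter (4,1) at t=0.2588
    y: enter (4,0) at t=1.2941 ← occupied
  → r_1 = 1.2941
beam 2: φ=-45°, α=300°
  dir = (cos 300°, sin 300°) = (0.5000, -0.8660); from cell (4,2)
  next x-line at t=0.9200, next y-line at t=0.2887; Δt_x=2.0000, Δt_y=1.1547
    y: enter (4,1) at t=0.2887
    x: enter (5,1) at t=0.9200
    y: enter (5,0) at t=1.4434 ← occupied
  → r_2 = 1.4434
beam 3: φ=0°, α=345°
  dir = (cos 345°, sin 345°) = (0.9659, -0.2588); from cell (4,2)
  next x-line at t=0.4762, next y-line at t=0.9659; Δt_x=1.0353, Δt_y=3.8637
    x: enter (5,2) at t=0.4762
    y: enter (5,1) at t=0.9659
    x: enter (6,1) at t=1.5115
    x: enter (7,1) at t=2.5468
    x: enter (8,1) at t=3.5821
    x: enter (9,1) at t=4.6173 ← occupied
  → r_3 = 4.6173
beam 4: φ=45°, α=30°
  dir = (cos 30°, sin 30°) = (0.8660, 0.5000); from cell (4,2)
  next x-line at t=0.5312, next y-line at t=1.5000; Δt_x=1.1547, Δt_y=2.0000
    x: enter (5,2) at t=0.5312
    y: enter (5,3) at t=1.5000
    x: enter (6,3) at t=1.6859
    x: enter (7,3) at t=2.8406
    y: enter (7,4) at t=3.5000
    x: enter (8,4) at t=3.9953
    x: enter (9,4) at t=5.1500 ← occupied
  → r_4 = 5.1500
beam 5: φ=90°, α=75°
  dir = (cos 75°, sin 75°) = (0.2588, 0.9659); from cell (4,2)
  next x-line at t=1.7773, next y-line at t=0.7765; Δt_x=3.8637, Δt_y=1.0353
    y: enter (4,3) at t=0.7765
    x: enter (5,3) at t=1.7773
    y: enter (5,4) at t=1.8117
    y: enter (5,5) at t=2.8470
    y: enter (5,6) at t=3.8823 ← occupied
  → r_5 = 3.8823

ranges = [1.2941, 1.4434, 4.6173, 5.1500, 3.8823]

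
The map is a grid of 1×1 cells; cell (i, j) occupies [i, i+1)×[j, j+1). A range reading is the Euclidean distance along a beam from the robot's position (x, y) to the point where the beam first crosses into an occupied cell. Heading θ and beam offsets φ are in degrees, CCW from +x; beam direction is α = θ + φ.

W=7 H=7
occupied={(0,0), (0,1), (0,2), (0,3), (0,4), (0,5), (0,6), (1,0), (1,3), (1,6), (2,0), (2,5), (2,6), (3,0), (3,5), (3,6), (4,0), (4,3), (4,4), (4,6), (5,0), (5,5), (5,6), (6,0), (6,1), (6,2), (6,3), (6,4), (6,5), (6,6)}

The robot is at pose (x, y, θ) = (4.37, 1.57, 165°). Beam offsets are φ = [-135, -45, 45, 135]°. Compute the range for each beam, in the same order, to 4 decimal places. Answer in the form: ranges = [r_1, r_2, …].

beam 1: φ=-135°, α=30°
  cosα=0.8660 sinα=0.5000 | (4,1) | tMaxX 0.7275 tMaxY 0.8600 | tΔX 1.1547 tΔY 2.0000
    t=0.7275 [x] (5,1)
    t=0.8600 [y] (5,2)
    t=1.8822 [x] (6,2) — stop
  → r_1 = 1.8822
beam 2: φ=-45°, α=120°
  cosα=-0.5000 sinα=0.8660 | (4,1) | tMaxX 0.7400 tMaxY 0.4965 | tΔX 2.0000 tΔY 1.1547
    t=0.4965 [y] (4,2)
    t=0.7400 [x] (3,2)
    t=1.6512 [y] (3,3)
    t=2.7400 [x] (2,3)
    t=2.8059 [y] (2,4)
    t=3.9606 [y] (2,5) — stop
  → r_2 = 3.9606
beam 3: φ=45°, α=210°
  cosα=-0.8660 sinα=-0.5000 | (4,1) | tMaxX 0.4272 tMaxY 1.1400 | tΔX 1.1547 tΔY 2.0000
    t=0.4272 [x] (3,1)
    t=1.1400 [y] (3,0) — stop
  → r_3 = 1.1400
beam 4: φ=135°, α=300°
  cosα=0.5000 sinα=-0.8660 | (4,1) | tMaxX 1.2600 tMaxY 0.6582 | tΔX 2.0000 tΔY 1.1547
    t=0.6582 [y] (4,0) — stop
  → r_4 = 0.6582

ranges = [1.8822, 3.9606, 1.1400, 0.6582]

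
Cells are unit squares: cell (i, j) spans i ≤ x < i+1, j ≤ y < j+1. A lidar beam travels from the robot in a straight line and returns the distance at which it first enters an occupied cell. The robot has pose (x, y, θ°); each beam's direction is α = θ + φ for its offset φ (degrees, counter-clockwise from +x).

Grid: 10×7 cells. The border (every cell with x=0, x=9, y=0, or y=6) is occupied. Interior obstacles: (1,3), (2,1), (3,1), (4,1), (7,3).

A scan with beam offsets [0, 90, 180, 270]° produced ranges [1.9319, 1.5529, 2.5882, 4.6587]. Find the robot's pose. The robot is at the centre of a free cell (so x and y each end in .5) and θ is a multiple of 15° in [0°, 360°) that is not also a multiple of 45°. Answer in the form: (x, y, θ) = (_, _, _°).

Enumerate (i+0.5, j+0.5, θ) over the 35 free cells and 16 admissible headings. For each, cast all 4 beams and compare to the given ranges.
  (4.5, 5.5, 60°): beam 1 = 0.5774 ≠ 1.9319 ✗
  (6.5, 2.5, 105°): beam 1 = 3.6235 ≠ 1.9319 ✗
  (8.5, 3.5, 120°): beam 1 = 2.8868 ≠ 1.9319 ✗
  (8.5, 5.5, 105°): beam 1 = 0.5176 ≠ 1.9319 ✗
  (6.5, 3.5, 300°): beam 1 = 2.8868 ≠ 1.9319 ✗
  …
  (5.5, 3.5, 255°): r_1=1.9319, r_2=1.5529, r_3=2.5882, r_4=4.6587 — all match ✓
Only this pose fits every beam.

(x, y, θ) = (5.5, 3.5, 255°)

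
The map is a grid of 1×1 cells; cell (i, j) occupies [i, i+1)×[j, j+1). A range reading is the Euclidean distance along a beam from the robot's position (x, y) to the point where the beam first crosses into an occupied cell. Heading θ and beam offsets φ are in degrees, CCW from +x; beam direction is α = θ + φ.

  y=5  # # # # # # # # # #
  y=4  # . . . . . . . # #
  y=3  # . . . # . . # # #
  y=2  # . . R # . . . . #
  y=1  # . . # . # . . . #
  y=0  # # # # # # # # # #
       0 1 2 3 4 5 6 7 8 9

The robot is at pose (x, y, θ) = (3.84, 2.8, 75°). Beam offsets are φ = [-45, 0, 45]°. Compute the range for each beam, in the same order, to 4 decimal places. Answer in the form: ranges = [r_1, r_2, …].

beam 1: φ=-45°, α=30°
  cosα=0.8660 sinα=0.5000 | (3,2) | tMaxX 0.1848 tMaxY 0.4000 | tΔX 1.1547 tΔY 2.0000
    t=0.1848 [x] (4,2) — stop
  → r_1 = 0.1848
beam 2: φ=0°, α=75°
  cosα=0.2588 sinα=0.9659 | (3,2) | tMaxX 0.6182 tMaxY 0.2071 | tΔX 3.8637 tΔY 1.0353
    t=0.2071 [y] (3,3)
    t=0.6182 [x] (4,3) — stop
  → r_2 = 0.6182
beam 3: φ=45°, α=120°
  cosα=-0.5000 sinα=0.8660 | (3,2) | tMaxX 1.6800 tMaxY 0.2309 | tΔX 2.0000 tΔY 1.1547
    t=0.2309 [y] (3,3)
    t=1.3856 [y] (3,4)
    t=1.6800 [x] (2,4)
    t=2.5403 [y] (2,5) — stop
  → r_3 = 2.5403

ranges = [0.1848, 0.6182, 2.5403]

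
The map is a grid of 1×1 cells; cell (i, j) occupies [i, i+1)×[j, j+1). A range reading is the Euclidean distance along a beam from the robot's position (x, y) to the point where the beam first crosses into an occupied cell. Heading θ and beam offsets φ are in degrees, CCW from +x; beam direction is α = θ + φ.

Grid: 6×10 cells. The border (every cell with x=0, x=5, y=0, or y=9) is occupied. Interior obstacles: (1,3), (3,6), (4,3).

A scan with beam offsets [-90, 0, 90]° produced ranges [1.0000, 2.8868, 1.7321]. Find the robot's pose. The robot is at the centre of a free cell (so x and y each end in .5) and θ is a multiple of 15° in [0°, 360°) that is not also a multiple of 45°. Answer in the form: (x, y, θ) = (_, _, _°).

Enumerate (i+0.5, j+0.5, θ) over the 29 free cells and 16 admissible headings. For each, cast all 3 beams and compare to the given ranges.
  (3.5, 7.5, 150°): beam 1 = 1.7321 ≠ 1.0000 ✗
  (4.5, 4.5, 105°): beam 1 = 0.5176 ≠ 1.0000 ✗
  (2.5, 6.5, 165°): beam 1 = 2.5882 ≠ 1.0000 ✗
  (3.5, 7.5, 75°): beam 1 = 1.5529 ≠ 1.0000 ✗
  …
  (2.5, 7.5, 30°): r_1=1.0000, r_2=2.8868, r_3=1.7321 — all match ✓
No second candidate reproduces the full scan.

(x, y, θ) = (2.5, 7.5, 30°)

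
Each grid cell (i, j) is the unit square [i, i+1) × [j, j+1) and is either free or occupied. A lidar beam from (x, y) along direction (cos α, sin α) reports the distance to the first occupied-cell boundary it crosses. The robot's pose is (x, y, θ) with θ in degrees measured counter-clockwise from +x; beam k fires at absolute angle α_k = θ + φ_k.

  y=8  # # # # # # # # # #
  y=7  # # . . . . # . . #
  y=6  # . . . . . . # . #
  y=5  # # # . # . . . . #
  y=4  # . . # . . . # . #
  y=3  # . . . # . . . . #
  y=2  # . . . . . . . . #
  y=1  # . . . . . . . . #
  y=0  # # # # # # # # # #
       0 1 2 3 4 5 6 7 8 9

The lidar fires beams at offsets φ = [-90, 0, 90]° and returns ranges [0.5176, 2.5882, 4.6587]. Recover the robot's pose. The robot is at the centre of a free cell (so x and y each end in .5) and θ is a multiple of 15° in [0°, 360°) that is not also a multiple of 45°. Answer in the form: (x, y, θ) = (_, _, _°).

Enumerate (i+0.5, j+0.5, θ) over the 47 free cells and 16 admissible headings. For each, cast all 3 beams and compare to the given ranges.
  (1.5, 3.5, 255°): beam 2 = 1.9319 ≠ 2.5882 ✗
  (2.5, 2.5, 285°): beam 1 = 1.5529 ≠ 0.5176 ✗
  (3.5, 2.5, 300°): beam 1 = 2.8868 ≠ 0.5176 ✗
  (7.5, 1.5, 120°): beam 1 = 1.7321 ≠ 0.5176 ✗
  …
  (8.5, 5.5, 105°): r_1=0.5176, r_2=2.5882, r_3=4.6587 — all match ✓
Only this pose fits every beam.

(x, y, θ) = (8.5, 5.5, 105°)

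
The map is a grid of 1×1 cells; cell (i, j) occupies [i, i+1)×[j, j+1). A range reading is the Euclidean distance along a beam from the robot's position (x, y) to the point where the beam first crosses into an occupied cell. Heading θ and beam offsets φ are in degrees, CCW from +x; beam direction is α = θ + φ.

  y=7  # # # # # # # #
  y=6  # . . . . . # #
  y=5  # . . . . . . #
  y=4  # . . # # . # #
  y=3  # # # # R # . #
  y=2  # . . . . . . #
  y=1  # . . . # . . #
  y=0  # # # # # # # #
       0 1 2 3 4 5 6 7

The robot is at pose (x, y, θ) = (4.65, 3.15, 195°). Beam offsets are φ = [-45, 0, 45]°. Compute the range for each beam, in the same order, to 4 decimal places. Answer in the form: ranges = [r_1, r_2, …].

beam 1: φ=-45°, α=150°
  d=(-0.8660,0.5000)  start (4,3)  tX=0.7506 tY=1.7000  stride 1/|dx|=1.1547 1/|dy|=2.0000
    cross x-line → (3,3), t=0.7506 (wall)
  → r_1 = 0.7506
beam 2: φ=0°, α=195°
  d=(-0.9659,-0.2588)  start (4,3)  tX=0.6729 tY=0.5796  stride 1/|dx|=1.0353 1/|dy|=3.8637
    cross y-line → (4,2), t=0.5796
    cross x-line → (3,2), t=0.6729
    cross x-line → (2,2), t=1.7082
    cross x-line → (1,2), t=2.7435
    cross x-line → (0,2), t=3.7788 (wall)
  → r_2 = 3.7788
beam 3: φ=45°, α=240°
  d=(-0.5000,-0.8660)  start (4,3)  tX=1.3000 tY=0.1732  stride 1/|dx|=2.0000 1/|dy|=1.1547
    cross y-line → (4,2), t=0.1732
    cross x-line → (3,2), t=1.3000
    cross y-line → (3,1), t=1.3279
    cross y-line → (3,0), t=2.4826 (wall)
  → r_3 = 2.4826

ranges = [0.7506, 3.7788, 2.4826]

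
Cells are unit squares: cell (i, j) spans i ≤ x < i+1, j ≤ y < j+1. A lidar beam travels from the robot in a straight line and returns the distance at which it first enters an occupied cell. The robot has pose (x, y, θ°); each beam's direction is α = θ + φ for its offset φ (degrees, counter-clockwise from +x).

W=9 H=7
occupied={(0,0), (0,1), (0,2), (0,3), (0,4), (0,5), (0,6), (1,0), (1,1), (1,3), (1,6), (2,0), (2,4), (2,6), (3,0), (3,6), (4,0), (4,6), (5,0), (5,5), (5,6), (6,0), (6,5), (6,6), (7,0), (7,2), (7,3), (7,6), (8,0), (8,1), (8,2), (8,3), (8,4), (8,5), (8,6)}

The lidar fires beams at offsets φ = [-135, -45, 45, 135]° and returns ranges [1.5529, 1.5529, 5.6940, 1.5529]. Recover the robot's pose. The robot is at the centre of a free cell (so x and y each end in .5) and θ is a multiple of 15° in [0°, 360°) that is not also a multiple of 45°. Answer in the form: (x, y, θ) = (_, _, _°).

Candidates: 28 free-cell centres × 16 headings = 448 poses. Raycast each; keep the one whose scan matches to 4 dp.
  (5.5, 1.5, 195°): beam 1 = 5.0000 ≠ 1.5529 ✗
  (6.5, 3.5, 300°): beam 1 = 3.6235 ≠ 1.5529 ✗
  (4.5, 4.5, 210°): beam 3 = 3.6235 ≠ 5.6940 ✗
  (1.5, 4.5, 210°): beam 2 = 0.5176 ≠ 1.5529 ✗
  …
  (2.5, 2.5, 300°): r_1=1.5529, r_2=1.5529, r_3=5.6940, r_4=1.5529 — all match ✓
Only this pose fits every beam.

(x, y, θ) = (2.5, 2.5, 300°)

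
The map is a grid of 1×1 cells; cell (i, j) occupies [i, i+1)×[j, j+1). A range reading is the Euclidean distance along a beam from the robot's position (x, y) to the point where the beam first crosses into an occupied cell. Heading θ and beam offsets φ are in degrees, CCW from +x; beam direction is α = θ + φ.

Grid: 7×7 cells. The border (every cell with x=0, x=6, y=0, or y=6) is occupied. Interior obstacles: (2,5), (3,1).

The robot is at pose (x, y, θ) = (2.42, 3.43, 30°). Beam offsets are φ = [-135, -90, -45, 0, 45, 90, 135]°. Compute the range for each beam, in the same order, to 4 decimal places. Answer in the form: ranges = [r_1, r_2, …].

beam 1: φ=-135°, α=255°
  d=(-0.2588,-0.9659)  start (2,3)  tX=1.6228 tY=0.4452  stride 1/|dx|=3.8637 1/|dy|=1.0353
    cross y-line → (2,2), t=0.4452
    cross y-line → (2,1), t=1.4804
    cross x-line → (1,1), t=1.6228
    cross y-line → (1,0), t=2.5157 (wall)
  → r_1 = 2.5157
beam 2: φ=-90°, α=300°
  d=(0.5000,-0.8660)  start (2,3)  tX=1.1600 tY=0.4965  stride 1/|dx|=2.0000 1/|dy|=1.1547
    cross y-line → (2,2), t=0.4965
    cross x-line → (3,2), t=1.1600
    cross y-line → (3,1), t=1.6512 (wall)
  → r_2 = 1.6512
beam 3: φ=-45°, α=345°
  d=(0.9659,-0.2588)  start (2,3)  tX=0.6005 tY=1.6614  stride 1/|dx|=1.0353 1/|dy|=3.8637
    cross x-line → (3,3), t=0.6005
    cross x-line → (4,3), t=1.6357
    cross y-line → (4,2), t=1.6614
    cross x-line → (5,2), t=2.6710
    cross x-line → (6,2), t=3.7063 (wall)
  → r_3 = 3.7063
beam 4: φ=0°, α=30°
  d=(0.8660,0.5000)  start (2,3)  tX=0.6697 tY=1.1400  stride 1/|dx|=1.1547 1/|dy|=2.0000
    cross x-line → (3,3), t=0.6697
    cross y-line → (3,4), t=1.1400
    cross x-line → (4,4), t=1.8244
    cross x-line → (5,4), t=2.9791
    cross y-line → (5,5), t=3.1400
    cross x-line → (6,5), t=4.1338 (wall)
  → r_4 = 4.1338
beam 5: φ=45°, α=75°
  d=(0.2588,0.9659)  start (2,3)  tX=2.2409 tY=0.5901  stride 1/|dx|=3.8637 1/|dy|=1.0353
    cross y-line → (2,4), t=0.5901
    cross y-line → (2,5), t=1.6254 (wall)
  → r_5 = 1.6254
beam 6: φ=90°, α=120°
  d=(-0.5000,0.8660)  start (2,3)  tX=0.8400 tY=0.6582  stride 1/|dx|=2.0000 1/|dy|=1.1547
    cross y-line → (2,4), t=0.6582
    cross x-line → (1,4), t=0.8400
    cross y-line → (1,5), t=1.8129
    cross x-line → (0,5), t=2.8400 (wall)
  → r_6 = 2.8400
beam 7: φ=135°, α=165°
  d=(-0.9659,0.2588)  start (2,3)  tX=0.4348 tY=2.2023  stride 1/|dx|=1.0353 1/|dy|=3.8637
    cross x-line → (1,3), t=0.4348
    cross x-line → (0,3), t=1.4701 (wall)
  → r_7 = 1.4701

ranges = [2.5157, 1.6512, 3.7063, 4.1338, 1.6254, 2.8400, 1.4701]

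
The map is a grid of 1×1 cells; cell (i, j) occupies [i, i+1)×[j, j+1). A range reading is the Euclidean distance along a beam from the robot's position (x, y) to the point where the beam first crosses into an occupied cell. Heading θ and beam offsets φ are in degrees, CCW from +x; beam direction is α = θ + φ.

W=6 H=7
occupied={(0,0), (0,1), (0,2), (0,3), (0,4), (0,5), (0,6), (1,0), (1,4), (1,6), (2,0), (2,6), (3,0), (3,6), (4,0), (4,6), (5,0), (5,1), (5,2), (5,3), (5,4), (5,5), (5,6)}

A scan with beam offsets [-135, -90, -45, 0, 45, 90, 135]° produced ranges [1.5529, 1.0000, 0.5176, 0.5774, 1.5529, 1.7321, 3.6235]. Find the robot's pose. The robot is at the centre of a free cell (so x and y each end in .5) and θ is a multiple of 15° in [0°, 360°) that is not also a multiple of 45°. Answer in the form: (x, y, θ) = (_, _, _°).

The pose lattice has 19·16 = 304 candidates. Test each by forward raycasting.
  (2.5, 4.5, 120°): beam 1 = 2.5882 ≠ 1.5529 ✗
  (4.5, 2.5, 240°): beam 1 = 3.6235 ≠ 1.5529 ✗
  (2.5, 3.5, 150°): beam 1 = 2.5882 ≠ 1.5529 ✗
  …
  (1.5, 2.5, 210°): r_1=1.5529, r_2=1.0000, r_3=0.5176, r_4=0.5774, r_5=1.5529, r_6=1.7321, r_7=3.6235 — all match ✓
No second candidate reproduces the full scan.

(x, y, θ) = (1.5, 2.5, 210°)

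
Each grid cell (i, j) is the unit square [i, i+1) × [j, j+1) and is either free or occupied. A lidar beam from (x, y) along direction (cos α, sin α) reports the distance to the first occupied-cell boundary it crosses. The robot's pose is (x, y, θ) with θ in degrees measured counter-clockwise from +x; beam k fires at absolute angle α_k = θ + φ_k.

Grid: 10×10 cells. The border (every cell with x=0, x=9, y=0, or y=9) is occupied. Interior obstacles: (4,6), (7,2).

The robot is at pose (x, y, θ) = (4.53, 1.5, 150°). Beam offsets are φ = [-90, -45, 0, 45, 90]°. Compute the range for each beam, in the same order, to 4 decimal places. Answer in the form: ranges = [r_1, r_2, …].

ranges = [8.6603, 7.7646, 4.0761, 1.9319, 0.5774]

beam 1: φ=-90°, α=60°
  cosα=0.5000 sinα=0.8660 | (4,1) | tMaxX 0.9400 tMaxY 0.5774 | tΔX 2.0000 tΔY 1.1547
    t=0.5774 [y] (4,2)
    t=0.9400 [x] (5,2)
    t=1.7321 [y] (5,3)
    t=2.8868 [y] (5,4)
    t=2.9400 [x] (6,4)
    t=4.0415 [y] (6,5)
    t=4.9400 [x] (7,5)
    t=5.1962 [y] (7,6)
    t=6.3509 [y] (7,7)
    t=6.9400 [x] (8,7)
    t=7.5056 [y] (8,8)
    t=8.6603 [y] (8,9) — stop
  → r_1 = 8.6603
beam 2: φ=-45°, α=105°
  cosα=-0.2588 sinα=0.9659 | (4,1) | tMaxX 2.0478 tMaxY 0.5176 | tΔX 3.8637 tΔY 1.0353
    t=0.5176 [y] (4,2)
    t=1.5529 [y] (4,3)
    t=2.0478 [x] (3,3)
    t=2.5882 [y] (3,4)
    t=3.6235 [y] (3,5)
    t=4.6587 [y] (3,6)
    t=5.6940 [y] (3,7)
    t=5.9115 [x] (2,7)
    t=6.7293 [y] (2,8)
    t=7.7646 [y] (2,9) — stop
  → r_2 = 7.7646
beam 3: φ=0°, α=150°
  cosα=-0.8660 sinα=0.5000 | (4,1) | tMaxX 0.6120 tMaxY 1.0000 | tΔX 1.1547 tΔY 2.0000
    t=0.6120 [x] (3,1)
    t=1.0000 [y] (3,2)
    t=1.7667 [x] (2,2)
    t=2.9214 [x] (1,2)
    t=3.0000 [y] (1,3)
    t=4.0761 [x] (0,3) — stop
  → r_3 = 4.0761
beam 4: φ=45°, α=195°
  cosα=-0.9659 sinα=-0.2588 | (4,1) | tMaxX 0.5487 tMaxY 1.9319 | tΔX 1.0353 tΔY 3.8637
    t=0.5487 [x] (3,1)
    t=1.5840 [x] (2,1)
    t=1.9319 [y] (2,0) — stop
  → r_4 = 1.9319
beam 5: φ=90°, α=240°
  cosα=-0.5000 sinα=-0.8660 | (4,1) | tMaxX 1.0600 tMaxY 0.5774 | tΔX 2.0000 tΔY 1.1547
    t=0.5774 [y] (4,0) — stop
  → r_5 = 0.5774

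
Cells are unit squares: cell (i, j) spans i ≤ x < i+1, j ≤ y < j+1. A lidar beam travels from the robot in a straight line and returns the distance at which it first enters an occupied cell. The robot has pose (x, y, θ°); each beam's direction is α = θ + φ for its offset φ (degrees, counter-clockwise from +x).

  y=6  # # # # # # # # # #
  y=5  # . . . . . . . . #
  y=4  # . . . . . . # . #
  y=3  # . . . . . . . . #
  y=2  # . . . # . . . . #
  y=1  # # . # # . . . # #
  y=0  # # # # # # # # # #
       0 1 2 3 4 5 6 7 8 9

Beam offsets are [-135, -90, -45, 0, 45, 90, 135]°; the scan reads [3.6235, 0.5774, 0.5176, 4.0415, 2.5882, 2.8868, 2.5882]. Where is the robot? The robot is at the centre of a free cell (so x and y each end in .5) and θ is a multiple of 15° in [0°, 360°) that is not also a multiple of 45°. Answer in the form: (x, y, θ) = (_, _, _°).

(x, y, θ) = (4.5, 3.5, 330°)

Enumerate (i+0.5, j+0.5, θ) over the 34 free cells and 16 admissible headings. For each, cast all 7 beams and compare to the given ranges.
  (2.5, 3.5, 75°): beam 1 = 1.7321 ≠ 3.6235 ✗
  (2.5, 1.5, 120°): beam 1 = 0.5176 ≠ 3.6235 ✗
  (6.5, 3.5, 330°): beam 1 = 1.9319 ≠ 3.6235 ✗
  …
  (4.5, 3.5, 330°): r_1=3.6235, r_2=0.5774, r_3=0.5176, r_4=4.0415, r_5=2.5882, r_6=2.8868, r_7=2.5882 — all match ✓
Only this pose fits every beam.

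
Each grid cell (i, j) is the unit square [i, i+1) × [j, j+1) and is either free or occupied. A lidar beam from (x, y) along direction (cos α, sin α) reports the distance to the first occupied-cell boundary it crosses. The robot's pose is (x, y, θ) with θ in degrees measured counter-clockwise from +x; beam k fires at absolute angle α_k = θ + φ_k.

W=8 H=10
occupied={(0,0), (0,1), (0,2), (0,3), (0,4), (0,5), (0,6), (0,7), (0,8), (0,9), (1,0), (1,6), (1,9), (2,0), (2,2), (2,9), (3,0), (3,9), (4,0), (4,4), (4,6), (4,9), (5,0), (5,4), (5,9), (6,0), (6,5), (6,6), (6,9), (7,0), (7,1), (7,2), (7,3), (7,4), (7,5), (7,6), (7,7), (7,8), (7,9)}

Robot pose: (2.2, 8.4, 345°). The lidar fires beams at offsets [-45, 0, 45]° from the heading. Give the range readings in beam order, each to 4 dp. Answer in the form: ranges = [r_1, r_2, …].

ranges = [3.9260, 4.9693, 1.2000]

beam 1: φ=-45°, α=300°
  cosα=0.5000 sinα=-0.8660 | (2,8) | tMaxX 1.6000 tMaxY 0.4619 | tΔX 2.0000 tΔY 1.1547
    t=0.4619 [y] (2,7)
    t=1.6000 [x] (3,7)
    t=1.6166 [y] (3,6)
    t=2.7713 [y] (3,5)
    t=3.6000 [x] (4,5)
    t=3.9260 [y] (4,4) — stop
  → r_1 = 3.9260
beam 2: φ=0°, α=345°
  cosα=0.9659 sinα=-0.2588 | (2,8) | tMaxX 0.8282 tMaxY 1.5455 | tΔX 1.0353 tΔY 3.8637
    t=0.8282 [x] (3,8)
    t=1.5455 [y] (3,7)
    t=1.8635 [x] (4,7)
    t=2.8988 [x] (5,7)
    t=3.9340 [x] (6,7)
    t=4.9693 [x] (7,7) — stop
  → r_2 = 4.9693
beam 3: φ=45°, α=30°
  cosα=0.8660 sinα=0.5000 | (2,8) | tMaxX 0.9238 tMaxY 1.2000 | tΔX 1.1547 tΔY 2.0000
    t=0.9238 [x] (3,8)
    t=1.2000 [y] (3,9) — stop
  → r_3 = 1.2000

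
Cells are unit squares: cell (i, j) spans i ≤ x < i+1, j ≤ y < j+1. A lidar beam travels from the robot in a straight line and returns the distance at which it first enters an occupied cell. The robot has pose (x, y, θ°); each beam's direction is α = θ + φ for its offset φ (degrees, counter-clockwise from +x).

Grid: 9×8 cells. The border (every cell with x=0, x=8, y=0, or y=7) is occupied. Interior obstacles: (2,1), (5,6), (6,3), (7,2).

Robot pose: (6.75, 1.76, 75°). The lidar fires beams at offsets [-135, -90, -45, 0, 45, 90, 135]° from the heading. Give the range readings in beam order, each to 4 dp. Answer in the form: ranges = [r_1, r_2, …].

ranges = [0.8776, 1.2941, 0.4800, 0.9659, 1.4318, 5.9528, 1.5200]

beam 1: φ=-135°, α=300°
  dir = (cos 300°, sin 300°) = (0.5000, -0.8660); from cell (6,1)
  next x-line at t=0.5000, next y-line at t=0.8776; Δt_x=2.0000, Δt_y=1.1547
    x: enter (7,1) at t=0.5000
    y: enter (7,0) at t=0.8776 ← occupied
  → r_1 = 0.8776
beam 2: φ=-90°, α=345°
  dir = (cos 345°, sin 345°) = (0.9659, -0.2588); from cell (6,1)
  next x-line at t=0.2588, next y-line at t=2.9364; Δt_x=1.0353, Δt_y=3.8637
    x: enter (7,1) at t=0.2588
    x: enter (8,1) at t=1.2941 ← occupied
  → r_2 = 1.2941
beam 3: φ=-45°, α=30°
  dir = (cos 30°, sin 30°) = (0.8660, 0.5000); from cell (6,1)
  next x-line at t=0.2887, next y-line at t=0.4800; Δt_x=1.1547, Δt_y=2.0000
    x: enter (7,1) at t=0.2887
    y: enter (7,2) at t=0.4800 ← occupied
  → r_3 = 0.4800
beam 4: φ=0°, α=75°
  dir = (cos 75°, sin 75°) = (0.2588, 0.9659); from cell (6,1)
  next x-line at t=0.9659, next y-line at t=0.2485; Δt_x=3.8637, Δt_y=1.0353
    y: enter (6,2) at t=0.2485
    x: enter (7,2) at t=0.9659 ← occupied
  → r_4 = 0.9659
beam 5: φ=45°, α=120°
  dir = (cos 120°, sin 120°) = (-0.5000, 0.8660); from cell (6,1)
  next x-line at t=1.5000, next y-line at t=0.2771; Δt_x=2.0000, Δt_y=1.1547
    y: enter (6,2) at t=0.2771
    y: enter (6,3) at t=1.4318 ← occupied
  → r_5 = 1.4318
beam 6: φ=90°, α=165°
  dir = (cos 165°, sin 165°) = (-0.9659, 0.2588); from cell (6,1)
  next x-line at t=0.7765, next y-line at t=0.9273; Δt_x=1.0353, Δt_y=3.8637
    x: enter (5,1) at t=0.7765
    y: enter (5,2) at t=0.9273
    x: enter (4,2) at t=1.8117
    x: enter (3,2) at t=2.8470
    x: enter (2,2) at t=3.8823
    y: enter (2,3) at t=4.7910
    x: enter (1,3) at t=4.9176
    x: enter (0,3) at t=5.9528 ← occupied
  → r_6 = 5.9528
beam 7: φ=135°, α=210°
  dir = (cos 210°, sin 210°) = (-0.8660, -0.5000); from cell (6,1)
  next x-line at t=0.8660, next y-line at t=1.5200; Δt_x=1.1547, Δt_y=2.0000
    x: enter (5,1) at t=0.8660
    y: enter (5,0) at t=1.5200 ← occupied
  → r_7 = 1.5200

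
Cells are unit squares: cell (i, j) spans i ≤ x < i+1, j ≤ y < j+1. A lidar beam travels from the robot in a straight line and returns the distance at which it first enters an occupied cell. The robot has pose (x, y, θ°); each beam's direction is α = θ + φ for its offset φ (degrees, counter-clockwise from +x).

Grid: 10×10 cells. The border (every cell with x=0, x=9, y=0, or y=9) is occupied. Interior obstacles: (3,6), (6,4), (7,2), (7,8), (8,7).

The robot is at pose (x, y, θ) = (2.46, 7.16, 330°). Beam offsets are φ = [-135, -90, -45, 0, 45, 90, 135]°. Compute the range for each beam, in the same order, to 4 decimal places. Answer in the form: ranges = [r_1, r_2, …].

ranges = [1.5115, 2.9200, 6.3773, 0.6235, 4.7002, 2.1246, 1.9049]

beam 1: φ=-135°, α=195°
  dir = (cos 195°, sin 195°) = (-0.9659, -0.2588); from cell (2,7)
  next x-line at t=0.4762, next y-line at t=0.6182; Δt_x=1.0353, Δt_y=3.8637
    x: enter (1,7) at t=0.4762
    y: enter (1,6) at t=0.6182
    x: enter (0,6) at t=1.5115 ← occupied
  → r_1 = 1.5115
beam 2: φ=-90°, α=240°
  dir = (cos 240°, sin 240°) = (-0.5000, -0.8660); from cell (2,7)
  next x-line at t=0.9200, next y-line at t=0.1848; Δt_x=2.0000, Δt_y=1.1547
    y: enter (2,6) at t=0.1848
    x: enter (1,6) at t=0.9200
    y: enter (1,5) at t=1.3395
    y: enter (1,4) at t=2.4942
    x: enter (0,4) at t=2.9200 ← occupied
  → r_2 = 2.9200
beam 3: φ=-45°, α=285°
  dir = (cos 285°, sin 285°) = (0.2588, -0.9659); from cell (2,7)
  next x-line at t=2.0864, next y-line at t=0.1656; Δt_x=3.8637, Δt_y=1.0353
    y: enter (2,6) at t=0.1656
    y: enter (2,5) at t=1.2009
    x: enter (3,5) at t=2.0864
    y: enter (3,4) at t=2.2362
    y: enter (3,3) at t=3.2715
    y: enter (3,2) at t=4.3067
    y: enter (3,1) at t=5.3420
    x: enter (4,1) at t=5.9501
    y: enter (4,0) at t=6.3773 ← occupied
  → r_3 = 6.3773
beam 4: φ=0°, α=330°
  dir = (cos 330°, sin 330°) = (0.8660, -0.5000); from cell (2,7)
  next x-line at t=0.6235, next y-line at t=0.3200; Δt_x=1.1547, Δt_y=2.0000
    y: enter (2,6) at t=0.3200
    x: enter (3,6) at t=0.6235 ← occupied
  → r_4 = 0.6235
beam 5: φ=45°, α=15°
  dir = (cos 15°, sin 15°) = (0.9659, 0.2588); from cell (2,7)
  next x-line at t=0.5590, next y-line at t=3.2455; Δt_x=1.0353, Δt_y=3.8637
    x: enter (3,7) at t=0.5590
    x: enter (4,7) at t=1.5943
    x: enter (5,7) at t=2.6296
    y: enter (5,8) at t=3.2455
    x: enter (6,8) at t=3.6649
    x: enter (7,8) at t=4.7002 ← occupied
  → r_5 = 4.7002
beam 6: φ=90°, α=60°
  dir = (cos 60°, sin 60°) = (0.5000, 0.8660); from cell (2,7)
  next x-line at t=1.0800, next y-line at t=0.9699; Δt_x=2.0000, Δt_y=1.1547
    y: enter (2,8) at t=0.9699
    x: enter (3,8) at t=1.0800
    y: enter (3,9) at t=2.1246 ← occupied
  → r_6 = 2.1246
beam 7: φ=135°, α=105°
  dir = (cos 105°, sin 105°) = (-0.2588, 0.9659); from cell (2,7)
  next x-line at t=1.7773, next y-line at t=0.8696; Δt_x=3.8637, Δt_y=1.0353
    y: enter (2,8) at t=0.8696
    x: enter (1,8) at t=1.7773
    y: enter (1,9) at t=1.9049 ← occupied
  → r_7 = 1.9049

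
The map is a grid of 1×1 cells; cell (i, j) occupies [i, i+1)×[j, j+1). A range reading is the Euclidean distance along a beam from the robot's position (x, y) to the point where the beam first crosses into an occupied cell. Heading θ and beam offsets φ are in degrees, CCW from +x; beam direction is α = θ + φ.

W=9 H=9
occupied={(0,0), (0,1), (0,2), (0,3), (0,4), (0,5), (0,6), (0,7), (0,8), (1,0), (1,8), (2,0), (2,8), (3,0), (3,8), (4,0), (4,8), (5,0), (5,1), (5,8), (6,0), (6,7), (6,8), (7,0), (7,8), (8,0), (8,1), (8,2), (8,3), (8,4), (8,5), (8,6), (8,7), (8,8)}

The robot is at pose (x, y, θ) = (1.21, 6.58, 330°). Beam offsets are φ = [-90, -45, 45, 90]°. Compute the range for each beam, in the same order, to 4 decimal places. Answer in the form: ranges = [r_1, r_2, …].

beam 1: φ=-90°, α=240°
  direction (-0.5000, -0.8660); cell (1,6); t to first gridline: x 0.4200, y 0.6697 (then +2.0000 / +1.1547)
    (0,6) via x @ 0.4200  # hit
  → r_1 = 0.4200
beam 2: φ=-45°, α=285°
  direction (0.2588, -0.9659); cell (1,6); t to first gridline: x 3.0523, y 0.6005 (then +3.8637 / +1.0353)
    (1,5) via y @ 0.6005
    (1,4) via y @ 1.6357
    (1,3) via y @ 2.6710
    (2,3) via x @ 3.0523
    (2,2) via y @ 3.7063
    (2,1) via y @ 4.7416
    (2,0) via y @ 5.7768  # hit
  → r_2 = 5.7768
beam 3: φ=45°, α=15°
  direction (0.9659, 0.2588); cell (1,6); t to first gridline: x 0.8179, y 1.6228 (then +1.0353 / +3.8637)
    (2,6) via x @ 0.8179
    (2,7) via y @ 1.6228
    (3,7) via x @ 1.8531
    (4,7) via x @ 2.8884
    (5,7) via x @ 3.9237
    (6,7) via x @ 4.9590  # hit
  → r_3 = 4.9590
beam 4: φ=90°, α=60°
  direction (0.5000, 0.8660); cell (1,6); t to first gridline: x 1.5800, y 0.4850 (then +2.0000 / +1.1547)
    (1,7) via y @ 0.4850
    (2,7) via x @ 1.5800
    (2,8) via y @ 1.6397  # hit
  → r_4 = 1.6397

ranges = [0.4200, 5.7768, 4.9590, 1.6397]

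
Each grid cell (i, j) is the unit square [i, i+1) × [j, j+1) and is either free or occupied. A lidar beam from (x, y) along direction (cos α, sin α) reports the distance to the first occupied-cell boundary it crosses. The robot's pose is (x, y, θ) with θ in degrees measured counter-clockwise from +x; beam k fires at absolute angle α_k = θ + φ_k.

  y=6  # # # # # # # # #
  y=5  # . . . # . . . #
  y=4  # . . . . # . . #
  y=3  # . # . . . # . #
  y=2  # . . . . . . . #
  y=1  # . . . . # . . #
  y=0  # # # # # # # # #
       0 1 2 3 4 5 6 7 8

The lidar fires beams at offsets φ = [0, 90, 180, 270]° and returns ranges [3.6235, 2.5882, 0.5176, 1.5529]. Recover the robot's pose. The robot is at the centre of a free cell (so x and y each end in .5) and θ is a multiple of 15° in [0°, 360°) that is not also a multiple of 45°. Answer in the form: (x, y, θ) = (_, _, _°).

(x, y, θ) = (3.5, 1.5, 75°)

The pose lattice has 30·16 = 480 candidates. Test each by forward raycasting.
  (2.5, 1.5, 30°): beam 1 = 4.0415 ≠ 3.6235 ✗
  (1.5, 4.5, 330°): beam 1 = 1.0000 ≠ 3.6235 ✗
  (6.5, 1.5, 75°): beam 1 = 1.5529 ≠ 3.6235 ✗
  (2.5, 5.5, 150°): beam 1 = 1.0000 ≠ 3.6235 ✗
  …
  (3.5, 1.5, 75°): r_1=3.6235, r_2=2.5882, r_3=0.5176, r_4=1.5529 — all match ✓
No second candidate reproduces the full scan.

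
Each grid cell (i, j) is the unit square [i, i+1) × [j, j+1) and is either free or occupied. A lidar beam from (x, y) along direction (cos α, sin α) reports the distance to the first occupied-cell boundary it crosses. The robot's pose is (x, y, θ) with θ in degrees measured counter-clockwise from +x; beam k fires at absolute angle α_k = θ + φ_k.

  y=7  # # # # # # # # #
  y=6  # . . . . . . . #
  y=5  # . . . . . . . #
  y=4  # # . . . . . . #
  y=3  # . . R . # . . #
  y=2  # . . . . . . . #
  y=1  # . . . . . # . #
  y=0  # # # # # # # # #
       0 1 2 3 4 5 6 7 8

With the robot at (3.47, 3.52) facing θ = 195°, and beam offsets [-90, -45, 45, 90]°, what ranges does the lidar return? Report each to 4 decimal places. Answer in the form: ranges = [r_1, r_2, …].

ranges = [3.6028, 1.6974, 2.9098, 2.6089]

beam 1: φ=-90°, α=105°
  cosα=-0.2588 sinα=0.9659 | (3,3) | tMaxX 1.8159 tMaxY 0.4969 | tΔX 3.8637 tΔY 1.0353
    t=0.4969 [y] (3,4)
    t=1.5322 [y] (3,5)
    t=1.8159 [x] (2,5)
    t=2.5675 [y] (2,6)
    t=3.6028 [y] (2,7) — stop
  → r_1 = 3.6028
beam 2: φ=-45°, α=150°
  cosα=-0.8660 sinα=0.5000 | (3,3) | tMaxX 0.5427 tMaxY 0.9600 | tΔX 1.1547 tΔY 2.0000
    t=0.5427 [x] (2,3)
    t=0.9600 [y] (2,4)
    t=1.6974 [x] (1,4) — stop
  → r_2 = 1.6974
beam 3: φ=45°, α=240°
  cosα=-0.5000 sinα=-0.8660 | (3,3) | tMaxX 0.9400 tMaxY 0.6004 | tΔX 2.0000 tΔY 1.1547
    t=0.6004 [y] (3,2)
    t=0.9400 [x] (2,2)
    t=1.7551 [y] (2,1)
    t=2.9098 [y] (2,0) — stop
  → r_3 = 2.9098
beam 4: φ=90°, α=285°
  cosα=0.2588 sinα=-0.9659 | (3,3) | tMaxX 2.0478 tMaxY 0.5383 | tΔX 3.8637 tΔY 1.0353
    t=0.5383 [y] (3,2)
    t=1.5736 [y] (3,1)
    t=2.0478 [x] (4,1)
    t=2.6089 [y] (4,0) — stop
  → r_4 = 2.6089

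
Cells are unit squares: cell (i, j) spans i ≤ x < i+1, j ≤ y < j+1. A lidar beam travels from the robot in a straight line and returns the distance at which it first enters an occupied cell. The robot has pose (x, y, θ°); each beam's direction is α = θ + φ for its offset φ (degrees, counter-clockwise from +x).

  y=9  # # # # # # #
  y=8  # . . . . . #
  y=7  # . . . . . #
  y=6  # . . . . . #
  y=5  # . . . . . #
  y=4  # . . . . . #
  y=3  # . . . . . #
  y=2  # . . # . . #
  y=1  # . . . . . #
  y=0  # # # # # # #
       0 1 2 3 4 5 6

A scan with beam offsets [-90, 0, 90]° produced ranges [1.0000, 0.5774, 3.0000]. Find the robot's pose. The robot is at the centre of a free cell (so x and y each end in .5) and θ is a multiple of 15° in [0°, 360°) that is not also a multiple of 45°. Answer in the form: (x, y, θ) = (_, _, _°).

Candidates: 39 free-cell centres × 16 headings = 624 poses. Raycast each; keep the one whose scan matches to 4 dp.
  (4.5, 8.5, 120°): beam 3 = 4.0415 ≠ 3.0000 ✗
  (3.5, 7.5, 345°): beam 1 = 6.7293 ≠ 1.0000 ✗
  (3.5, 7.5, 255°): beam 1 = 2.5882 ≠ 1.0000 ✗
  …
  (1.5, 5.5, 210°): r_1=1.0000, r_2=0.5774, r_3=3.0000 — all match ✓
Only this pose fits every beam.

(x, y, θ) = (1.5, 5.5, 210°)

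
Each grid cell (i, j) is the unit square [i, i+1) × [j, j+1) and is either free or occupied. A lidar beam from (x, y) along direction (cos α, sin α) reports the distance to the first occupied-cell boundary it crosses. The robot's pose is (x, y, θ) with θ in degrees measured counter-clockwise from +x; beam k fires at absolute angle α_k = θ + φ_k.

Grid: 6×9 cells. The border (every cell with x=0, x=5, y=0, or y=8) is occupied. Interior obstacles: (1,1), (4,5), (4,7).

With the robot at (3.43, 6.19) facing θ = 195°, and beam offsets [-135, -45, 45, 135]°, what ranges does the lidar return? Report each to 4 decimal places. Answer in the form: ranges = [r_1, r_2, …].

ranges = [1.1400, 2.8059, 4.8382, 0.6582]

beam 1: φ=-135°, α=60°
  dir = (cos 60°, sin 60°) = (0.5000, 0.8660); from cell (3,6)
  next x-line at t=1.1400, next y-line at t=0.9353; Δt_x=2.0000, Δt_y=1.1547
    y: enter (3,7) at t=0.9353
    x: enter (4,7) at t=1.1400 ← occupied
  → r_1 = 1.1400
beam 2: φ=-45°, α=150°
  dir = (cos 150°, sin 150°) = (-0.8660, 0.5000); from cell (3,6)
  next x-line at t=0.4965, next y-line at t=1.6200; Δt_x=1.1547, Δt_y=2.0000
    x: enter (2,6) at t=0.4965
    y: enter (2,7) at t=1.6200
    x: enter (1,7) at t=1.6512
    x: enter (0,7) at t=2.8059 ← occupied
  → r_2 = 2.8059
beam 3: φ=45°, α=240°
  dir = (cos 240°, sin 240°) = (-0.5000, -0.8660); from cell (3,6)
  next x-line at t=0.8600, next y-line at t=0.2194; Δt_x=2.0000, Δt_y=1.1547
    y: enter (3,5) at t=0.2194
    x: enter (2,5) at t=0.8600
    y: enter (2,4) at t=1.3741
    y: enter (2,3) at t=2.5288
    x: enter (1,3) at t=2.8600
    y: enter (1,2) at t=3.6835
    y: enter (1,1) at t=4.8382 ← occupied
  → r_3 = 4.8382
beam 4: φ=135°, α=330°
  dir = (cos 330°, sin 330°) = (0.8660, -0.5000); from cell (3,6)
  next x-line at t=0.6582, next y-line at t=0.3800; Δt_x=1.1547, Δt_y=2.0000
    y: enter (3,5) at t=0.3800
    x: enter (4,5) at t=0.6582 ← occupied
  → r_4 = 0.6582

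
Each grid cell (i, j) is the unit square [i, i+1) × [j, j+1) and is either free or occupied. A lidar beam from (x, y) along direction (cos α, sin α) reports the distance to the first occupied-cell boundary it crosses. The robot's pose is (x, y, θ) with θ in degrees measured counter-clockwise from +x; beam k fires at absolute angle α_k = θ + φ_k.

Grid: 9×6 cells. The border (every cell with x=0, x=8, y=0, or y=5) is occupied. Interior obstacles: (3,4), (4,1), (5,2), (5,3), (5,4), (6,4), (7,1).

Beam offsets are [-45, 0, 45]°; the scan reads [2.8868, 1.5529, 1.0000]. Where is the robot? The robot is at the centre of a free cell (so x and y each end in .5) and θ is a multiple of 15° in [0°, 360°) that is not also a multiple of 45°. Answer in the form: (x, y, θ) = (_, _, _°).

(x, y, θ) = (3.5, 2.5, 255°)

The pose lattice has 21·16 = 336 candidates. Test each by forward raycasting.
  (2.5, 2.5, 345°): beam 1 = 1.7321 ≠ 2.8868 ✗
  (2.5, 1.5, 165°): beam 1 = 3.0000 ≠ 2.8868 ✗
  (6.5, 1.5, 255°): beam 1 = 1.0000 ≠ 2.8868 ✗
  (3.5, 1.5, 300°): beam 1 = 0.5176 ≠ 2.8868 ✗
  …
  (3.5, 2.5, 255°): r_1=2.8868, r_2=1.5529, r_3=1.0000 — all match ✓
Unique over the lattice → pose = (3.5, 2.5, 255°).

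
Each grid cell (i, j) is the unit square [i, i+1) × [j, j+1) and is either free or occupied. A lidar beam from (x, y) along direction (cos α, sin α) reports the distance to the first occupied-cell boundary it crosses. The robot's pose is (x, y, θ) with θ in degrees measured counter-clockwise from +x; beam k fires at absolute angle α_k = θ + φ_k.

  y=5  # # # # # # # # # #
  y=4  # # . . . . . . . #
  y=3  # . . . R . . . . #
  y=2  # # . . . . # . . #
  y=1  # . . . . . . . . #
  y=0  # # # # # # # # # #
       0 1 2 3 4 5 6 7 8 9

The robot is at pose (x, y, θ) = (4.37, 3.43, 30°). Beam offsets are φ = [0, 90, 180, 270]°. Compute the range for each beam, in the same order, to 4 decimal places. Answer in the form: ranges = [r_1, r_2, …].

ranges = [3.1400, 1.8129, 2.7366, 2.8059]

beam 1: φ=0°, α=30°
  dir = (cos 30°, sin 30°) = (0.8660, 0.5000); from cell (4,3)
  next x-line at t=0.7275, next y-line at t=1.1400; Δt_x=1.1547, Δt_y=2.0000
    x: enter (5,3) at t=0.7275
    y: enter (5,4) at t=1.1400
    x: enter (6,4) at t=1.8822
    x: enter (7,4) at t=3.0369
    y: enter (7,5) at t=3.1400 ← occupied
  → r_1 = 3.1400
beam 2: φ=90°, α=120°
  dir = (cos 120°, sin 120°) = (-0.5000, 0.8660); from cell (4,3)
  next x-line at t=0.7400, next y-line at t=0.6582; Δt_x=2.0000, Δt_y=1.1547
    y: enter (4,4) at t=0.6582
    x: enter (3,4) at t=0.7400
    y: enter (3,5) at t=1.8129 ← occupied
  → r_2 = 1.8129
beam 3: φ=180°, α=210°
  dir = (cos 210°, sin 210°) = (-0.8660, -0.5000); from cell (4,3)
  next x-line at t=0.4272, next y-line at t=0.8600; Δt_x=1.1547, Δt_y=2.0000
    x: enter (3,3) at t=0.4272
    y: enter (3,2) at t=0.8600
    x: enter (2,2) at t=1.5819
    x: enter (1,2) at t=2.7366 ← occupied
  → r_3 = 2.7366
beam 4: φ=270°, α=300°
  dir = (cos 300°, sin 300°) = (0.5000, -0.8660); from cell (4,3)
  next x-line at t=1.2600, next y-line at t=0.4965; Δt_x=2.0000, Δt_y=1.1547
    y: enter (4,2) at t=0.4965
    x: enter (5,2) at t=1.2600
    y: enter (5,1) at t=1.6512
    y: enter (5,0) at t=2.8059 ← occupied
  → r_4 = 2.8059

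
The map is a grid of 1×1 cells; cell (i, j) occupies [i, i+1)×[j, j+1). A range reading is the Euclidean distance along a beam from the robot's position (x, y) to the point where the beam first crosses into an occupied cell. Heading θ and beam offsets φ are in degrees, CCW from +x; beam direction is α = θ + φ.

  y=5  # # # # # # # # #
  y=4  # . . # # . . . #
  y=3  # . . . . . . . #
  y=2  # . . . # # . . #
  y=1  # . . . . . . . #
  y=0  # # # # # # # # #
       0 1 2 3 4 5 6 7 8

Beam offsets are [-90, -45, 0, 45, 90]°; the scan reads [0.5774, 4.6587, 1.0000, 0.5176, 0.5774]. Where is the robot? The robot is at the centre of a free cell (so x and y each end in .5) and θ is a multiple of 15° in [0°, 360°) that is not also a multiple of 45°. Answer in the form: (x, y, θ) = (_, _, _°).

Candidates: 24 free-cell centres × 16 headings = 384 poses. Raycast each; keep the one whose scan matches to 4 dp.
  (1.5, 4.5, 240°): beam 2 = 0.5176 ≠ 4.6587 ✗
  (7.5, 3.5, 300°): beam 1 = 1.7321 ≠ 0.5774 ✗
  (7.5, 1.5, 30°): beam 2 = 0.5176 ≠ 4.6587 ✗
  …
  (5.5, 1.5, 210°): r_1=0.5774, r_2=4.6587, r_3=1.0000, r_4=0.5176, r_5=0.5774 — all match ✓
Only this pose fits every beam.

(x, y, θ) = (5.5, 1.5, 210°)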